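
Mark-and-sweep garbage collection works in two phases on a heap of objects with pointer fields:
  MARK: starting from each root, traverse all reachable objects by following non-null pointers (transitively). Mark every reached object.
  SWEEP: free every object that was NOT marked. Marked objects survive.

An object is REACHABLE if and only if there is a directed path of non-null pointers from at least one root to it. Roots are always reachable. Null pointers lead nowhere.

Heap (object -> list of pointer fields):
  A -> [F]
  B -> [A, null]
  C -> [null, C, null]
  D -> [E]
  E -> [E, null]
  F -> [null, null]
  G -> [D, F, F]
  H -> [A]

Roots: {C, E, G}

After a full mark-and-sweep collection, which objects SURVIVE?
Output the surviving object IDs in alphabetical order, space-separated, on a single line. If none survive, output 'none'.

Roots: C E G
Mark C: refs=null C null, marked=C
Mark E: refs=E null, marked=C E
Mark G: refs=D F F, marked=C E G
Mark D: refs=E, marked=C D E G
Mark F: refs=null null, marked=C D E F G
Unmarked (collected): A B H

Answer: C D E F G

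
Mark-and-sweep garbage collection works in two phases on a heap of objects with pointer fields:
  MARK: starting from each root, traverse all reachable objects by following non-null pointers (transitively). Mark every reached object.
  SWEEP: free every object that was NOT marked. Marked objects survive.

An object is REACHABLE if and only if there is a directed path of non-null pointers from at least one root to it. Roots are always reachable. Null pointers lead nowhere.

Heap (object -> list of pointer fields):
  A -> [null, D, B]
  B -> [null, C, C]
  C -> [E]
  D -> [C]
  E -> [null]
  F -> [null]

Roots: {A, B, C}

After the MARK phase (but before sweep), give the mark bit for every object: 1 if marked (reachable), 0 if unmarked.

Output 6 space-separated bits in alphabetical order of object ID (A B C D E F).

Answer: 1 1 1 1 1 0

Derivation:
Roots: A B C
Mark A: refs=null D B, marked=A
Mark B: refs=null C C, marked=A B
Mark C: refs=E, marked=A B C
Mark D: refs=C, marked=A B C D
Mark E: refs=null, marked=A B C D E
Unmarked (collected): F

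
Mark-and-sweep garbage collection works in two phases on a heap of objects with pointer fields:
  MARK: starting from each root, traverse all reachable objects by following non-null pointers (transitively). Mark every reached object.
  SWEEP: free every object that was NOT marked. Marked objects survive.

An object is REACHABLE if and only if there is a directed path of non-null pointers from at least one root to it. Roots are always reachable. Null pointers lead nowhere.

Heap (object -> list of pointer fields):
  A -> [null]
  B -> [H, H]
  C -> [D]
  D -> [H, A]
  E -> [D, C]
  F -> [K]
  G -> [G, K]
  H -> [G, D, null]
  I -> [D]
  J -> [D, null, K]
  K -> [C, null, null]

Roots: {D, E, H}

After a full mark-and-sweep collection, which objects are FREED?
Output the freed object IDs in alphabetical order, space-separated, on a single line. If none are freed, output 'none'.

Answer: B F I J

Derivation:
Roots: D E H
Mark D: refs=H A, marked=D
Mark E: refs=D C, marked=D E
Mark H: refs=G D null, marked=D E H
Mark A: refs=null, marked=A D E H
Mark C: refs=D, marked=A C D E H
Mark G: refs=G K, marked=A C D E G H
Mark K: refs=C null null, marked=A C D E G H K
Unmarked (collected): B F I J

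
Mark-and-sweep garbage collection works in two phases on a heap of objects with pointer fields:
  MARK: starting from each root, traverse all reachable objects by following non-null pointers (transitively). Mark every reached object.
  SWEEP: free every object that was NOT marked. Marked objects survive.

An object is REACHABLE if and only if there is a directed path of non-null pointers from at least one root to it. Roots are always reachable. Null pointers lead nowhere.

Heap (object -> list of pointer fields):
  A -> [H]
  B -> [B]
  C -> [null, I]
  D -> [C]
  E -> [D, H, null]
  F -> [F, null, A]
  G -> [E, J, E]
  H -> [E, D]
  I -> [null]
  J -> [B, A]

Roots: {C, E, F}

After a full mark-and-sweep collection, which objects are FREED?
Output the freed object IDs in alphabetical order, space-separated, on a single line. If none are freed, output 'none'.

Answer: B G J

Derivation:
Roots: C E F
Mark C: refs=null I, marked=C
Mark E: refs=D H null, marked=C E
Mark F: refs=F null A, marked=C E F
Mark I: refs=null, marked=C E F I
Mark D: refs=C, marked=C D E F I
Mark H: refs=E D, marked=C D E F H I
Mark A: refs=H, marked=A C D E F H I
Unmarked (collected): B G J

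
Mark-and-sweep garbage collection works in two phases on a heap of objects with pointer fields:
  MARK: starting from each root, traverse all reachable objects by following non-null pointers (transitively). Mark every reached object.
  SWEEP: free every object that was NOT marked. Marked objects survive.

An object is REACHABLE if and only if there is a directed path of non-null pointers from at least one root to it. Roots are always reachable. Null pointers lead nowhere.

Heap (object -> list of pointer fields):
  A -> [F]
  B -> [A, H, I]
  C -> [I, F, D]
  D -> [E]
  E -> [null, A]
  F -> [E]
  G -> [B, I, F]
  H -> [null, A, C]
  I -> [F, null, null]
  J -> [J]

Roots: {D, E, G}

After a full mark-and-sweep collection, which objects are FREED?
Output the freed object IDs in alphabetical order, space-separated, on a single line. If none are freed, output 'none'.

Answer: J

Derivation:
Roots: D E G
Mark D: refs=E, marked=D
Mark E: refs=null A, marked=D E
Mark G: refs=B I F, marked=D E G
Mark A: refs=F, marked=A D E G
Mark B: refs=A H I, marked=A B D E G
Mark I: refs=F null null, marked=A B D E G I
Mark F: refs=E, marked=A B D E F G I
Mark H: refs=null A C, marked=A B D E F G H I
Mark C: refs=I F D, marked=A B C D E F G H I
Unmarked (collected): J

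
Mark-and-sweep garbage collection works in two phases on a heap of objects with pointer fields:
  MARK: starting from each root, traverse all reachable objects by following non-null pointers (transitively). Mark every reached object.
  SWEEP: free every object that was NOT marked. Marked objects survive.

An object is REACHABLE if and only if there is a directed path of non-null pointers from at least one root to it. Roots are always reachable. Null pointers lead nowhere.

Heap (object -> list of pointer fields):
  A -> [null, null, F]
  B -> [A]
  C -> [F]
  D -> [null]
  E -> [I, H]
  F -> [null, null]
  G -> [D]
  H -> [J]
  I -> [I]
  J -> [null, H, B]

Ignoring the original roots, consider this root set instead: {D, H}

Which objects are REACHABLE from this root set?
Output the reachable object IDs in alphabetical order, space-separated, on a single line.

Roots: D H
Mark D: refs=null, marked=D
Mark H: refs=J, marked=D H
Mark J: refs=null H B, marked=D H J
Mark B: refs=A, marked=B D H J
Mark A: refs=null null F, marked=A B D H J
Mark F: refs=null null, marked=A B D F H J
Unmarked (collected): C E G I

Answer: A B D F H J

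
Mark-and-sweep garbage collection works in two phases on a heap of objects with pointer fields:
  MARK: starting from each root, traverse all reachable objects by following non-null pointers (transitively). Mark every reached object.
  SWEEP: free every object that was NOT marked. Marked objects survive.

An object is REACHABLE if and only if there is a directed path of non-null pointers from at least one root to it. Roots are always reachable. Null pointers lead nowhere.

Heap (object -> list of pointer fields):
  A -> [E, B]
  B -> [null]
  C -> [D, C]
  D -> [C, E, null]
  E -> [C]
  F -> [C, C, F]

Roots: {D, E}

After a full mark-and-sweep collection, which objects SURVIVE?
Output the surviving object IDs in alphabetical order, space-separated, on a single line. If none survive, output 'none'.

Roots: D E
Mark D: refs=C E null, marked=D
Mark E: refs=C, marked=D E
Mark C: refs=D C, marked=C D E
Unmarked (collected): A B F

Answer: C D E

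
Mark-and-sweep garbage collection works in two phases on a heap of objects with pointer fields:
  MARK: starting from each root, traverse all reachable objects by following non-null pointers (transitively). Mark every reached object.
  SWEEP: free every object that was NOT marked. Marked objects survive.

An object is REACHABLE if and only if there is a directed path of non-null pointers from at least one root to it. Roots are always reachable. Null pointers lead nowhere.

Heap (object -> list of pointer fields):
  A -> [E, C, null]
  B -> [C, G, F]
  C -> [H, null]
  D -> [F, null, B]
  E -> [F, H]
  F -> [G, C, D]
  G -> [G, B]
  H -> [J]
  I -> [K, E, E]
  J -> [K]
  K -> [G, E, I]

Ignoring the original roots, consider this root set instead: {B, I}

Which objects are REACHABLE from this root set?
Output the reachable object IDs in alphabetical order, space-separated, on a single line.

Roots: B I
Mark B: refs=C G F, marked=B
Mark I: refs=K E E, marked=B I
Mark C: refs=H null, marked=B C I
Mark G: refs=G B, marked=B C G I
Mark F: refs=G C D, marked=B C F G I
Mark K: refs=G E I, marked=B C F G I K
Mark E: refs=F H, marked=B C E F G I K
Mark H: refs=J, marked=B C E F G H I K
Mark D: refs=F null B, marked=B C D E F G H I K
Mark J: refs=K, marked=B C D E F G H I J K
Unmarked (collected): A

Answer: B C D E F G H I J K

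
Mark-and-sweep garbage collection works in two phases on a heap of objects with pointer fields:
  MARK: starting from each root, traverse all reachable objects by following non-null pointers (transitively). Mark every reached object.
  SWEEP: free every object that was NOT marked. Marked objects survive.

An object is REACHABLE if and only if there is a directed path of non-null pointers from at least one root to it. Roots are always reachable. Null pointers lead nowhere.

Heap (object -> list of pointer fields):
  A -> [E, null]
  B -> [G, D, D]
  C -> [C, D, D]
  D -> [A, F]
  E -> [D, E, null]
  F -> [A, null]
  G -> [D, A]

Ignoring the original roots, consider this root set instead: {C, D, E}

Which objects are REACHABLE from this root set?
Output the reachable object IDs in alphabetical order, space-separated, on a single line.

Answer: A C D E F

Derivation:
Roots: C D E
Mark C: refs=C D D, marked=C
Mark D: refs=A F, marked=C D
Mark E: refs=D E null, marked=C D E
Mark A: refs=E null, marked=A C D E
Mark F: refs=A null, marked=A C D E F
Unmarked (collected): B G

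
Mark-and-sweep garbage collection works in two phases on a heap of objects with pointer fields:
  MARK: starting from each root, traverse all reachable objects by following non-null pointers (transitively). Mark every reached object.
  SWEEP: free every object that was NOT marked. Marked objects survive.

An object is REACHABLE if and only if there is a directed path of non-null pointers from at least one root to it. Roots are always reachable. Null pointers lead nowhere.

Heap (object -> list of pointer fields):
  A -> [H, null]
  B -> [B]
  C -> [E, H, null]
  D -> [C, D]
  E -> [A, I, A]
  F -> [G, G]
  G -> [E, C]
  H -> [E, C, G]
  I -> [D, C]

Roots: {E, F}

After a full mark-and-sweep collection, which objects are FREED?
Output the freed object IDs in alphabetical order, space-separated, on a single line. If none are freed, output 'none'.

Answer: B

Derivation:
Roots: E F
Mark E: refs=A I A, marked=E
Mark F: refs=G G, marked=E F
Mark A: refs=H null, marked=A E F
Mark I: refs=D C, marked=A E F I
Mark G: refs=E C, marked=A E F G I
Mark H: refs=E C G, marked=A E F G H I
Mark D: refs=C D, marked=A D E F G H I
Mark C: refs=E H null, marked=A C D E F G H I
Unmarked (collected): B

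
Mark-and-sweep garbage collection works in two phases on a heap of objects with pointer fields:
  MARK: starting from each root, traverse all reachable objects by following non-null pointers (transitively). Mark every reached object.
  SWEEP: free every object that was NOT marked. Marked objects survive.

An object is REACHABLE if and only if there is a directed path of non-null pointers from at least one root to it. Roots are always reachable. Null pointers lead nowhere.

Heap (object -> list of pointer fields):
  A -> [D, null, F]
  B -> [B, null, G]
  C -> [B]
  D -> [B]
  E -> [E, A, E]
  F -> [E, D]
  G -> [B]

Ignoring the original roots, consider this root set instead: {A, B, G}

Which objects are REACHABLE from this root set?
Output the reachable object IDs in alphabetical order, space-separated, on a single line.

Answer: A B D E F G

Derivation:
Roots: A B G
Mark A: refs=D null F, marked=A
Mark B: refs=B null G, marked=A B
Mark G: refs=B, marked=A B G
Mark D: refs=B, marked=A B D G
Mark F: refs=E D, marked=A B D F G
Mark E: refs=E A E, marked=A B D E F G
Unmarked (collected): C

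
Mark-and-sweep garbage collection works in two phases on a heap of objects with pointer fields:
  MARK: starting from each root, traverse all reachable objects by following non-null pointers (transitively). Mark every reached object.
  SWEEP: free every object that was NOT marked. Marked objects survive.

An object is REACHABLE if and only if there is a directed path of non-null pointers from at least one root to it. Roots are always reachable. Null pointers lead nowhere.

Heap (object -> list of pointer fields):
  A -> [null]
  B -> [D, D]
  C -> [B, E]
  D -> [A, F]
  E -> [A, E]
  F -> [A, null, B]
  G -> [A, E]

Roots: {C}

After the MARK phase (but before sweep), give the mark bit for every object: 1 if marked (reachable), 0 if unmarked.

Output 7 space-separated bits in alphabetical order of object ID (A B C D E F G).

Roots: C
Mark C: refs=B E, marked=C
Mark B: refs=D D, marked=B C
Mark E: refs=A E, marked=B C E
Mark D: refs=A F, marked=B C D E
Mark A: refs=null, marked=A B C D E
Mark F: refs=A null B, marked=A B C D E F
Unmarked (collected): G

Answer: 1 1 1 1 1 1 0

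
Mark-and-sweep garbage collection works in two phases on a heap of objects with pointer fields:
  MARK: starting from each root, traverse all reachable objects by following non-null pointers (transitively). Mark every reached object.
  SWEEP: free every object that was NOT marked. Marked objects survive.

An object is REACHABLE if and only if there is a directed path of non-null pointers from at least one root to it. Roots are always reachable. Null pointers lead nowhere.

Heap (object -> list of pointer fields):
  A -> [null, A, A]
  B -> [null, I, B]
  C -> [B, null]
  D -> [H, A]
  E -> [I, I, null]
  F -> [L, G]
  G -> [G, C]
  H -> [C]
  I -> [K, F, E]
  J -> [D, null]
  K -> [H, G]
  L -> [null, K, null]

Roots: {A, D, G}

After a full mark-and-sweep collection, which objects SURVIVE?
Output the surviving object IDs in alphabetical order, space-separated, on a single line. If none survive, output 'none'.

Roots: A D G
Mark A: refs=null A A, marked=A
Mark D: refs=H A, marked=A D
Mark G: refs=G C, marked=A D G
Mark H: refs=C, marked=A D G H
Mark C: refs=B null, marked=A C D G H
Mark B: refs=null I B, marked=A B C D G H
Mark I: refs=K F E, marked=A B C D G H I
Mark K: refs=H G, marked=A B C D G H I K
Mark F: refs=L G, marked=A B C D F G H I K
Mark E: refs=I I null, marked=A B C D E F G H I K
Mark L: refs=null K null, marked=A B C D E F G H I K L
Unmarked (collected): J

Answer: A B C D E F G H I K L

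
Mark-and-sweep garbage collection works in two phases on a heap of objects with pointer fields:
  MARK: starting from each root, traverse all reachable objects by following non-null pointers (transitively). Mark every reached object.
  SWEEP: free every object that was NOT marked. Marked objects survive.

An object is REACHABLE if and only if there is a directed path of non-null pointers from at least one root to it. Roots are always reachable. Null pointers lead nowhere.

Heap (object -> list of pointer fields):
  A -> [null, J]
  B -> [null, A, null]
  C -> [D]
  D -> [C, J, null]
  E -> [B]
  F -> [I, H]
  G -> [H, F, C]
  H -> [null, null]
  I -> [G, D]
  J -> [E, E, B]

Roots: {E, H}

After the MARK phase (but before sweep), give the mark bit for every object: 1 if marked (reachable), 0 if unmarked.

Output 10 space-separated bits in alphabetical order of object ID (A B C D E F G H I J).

Roots: E H
Mark E: refs=B, marked=E
Mark H: refs=null null, marked=E H
Mark B: refs=null A null, marked=B E H
Mark A: refs=null J, marked=A B E H
Mark J: refs=E E B, marked=A B E H J
Unmarked (collected): C D F G I

Answer: 1 1 0 0 1 0 0 1 0 1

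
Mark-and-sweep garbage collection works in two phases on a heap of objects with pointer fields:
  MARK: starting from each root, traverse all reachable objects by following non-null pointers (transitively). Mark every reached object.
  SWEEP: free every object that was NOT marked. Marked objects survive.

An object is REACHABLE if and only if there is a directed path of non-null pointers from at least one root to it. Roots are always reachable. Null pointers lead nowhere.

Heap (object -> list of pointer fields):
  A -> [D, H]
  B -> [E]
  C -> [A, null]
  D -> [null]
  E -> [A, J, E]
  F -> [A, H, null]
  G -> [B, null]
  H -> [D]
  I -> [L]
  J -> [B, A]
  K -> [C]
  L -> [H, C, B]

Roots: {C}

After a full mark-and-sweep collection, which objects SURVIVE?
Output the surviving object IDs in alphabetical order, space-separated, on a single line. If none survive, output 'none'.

Answer: A C D H

Derivation:
Roots: C
Mark C: refs=A null, marked=C
Mark A: refs=D H, marked=A C
Mark D: refs=null, marked=A C D
Mark H: refs=D, marked=A C D H
Unmarked (collected): B E F G I J K L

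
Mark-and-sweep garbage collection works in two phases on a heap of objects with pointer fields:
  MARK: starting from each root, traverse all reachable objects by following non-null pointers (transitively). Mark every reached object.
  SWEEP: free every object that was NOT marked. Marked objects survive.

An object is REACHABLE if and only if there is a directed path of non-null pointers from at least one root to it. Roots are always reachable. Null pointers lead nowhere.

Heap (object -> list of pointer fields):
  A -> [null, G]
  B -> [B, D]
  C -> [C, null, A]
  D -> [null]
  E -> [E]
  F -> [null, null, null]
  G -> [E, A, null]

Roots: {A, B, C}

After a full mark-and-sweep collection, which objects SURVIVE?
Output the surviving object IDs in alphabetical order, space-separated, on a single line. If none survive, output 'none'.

Answer: A B C D E G

Derivation:
Roots: A B C
Mark A: refs=null G, marked=A
Mark B: refs=B D, marked=A B
Mark C: refs=C null A, marked=A B C
Mark G: refs=E A null, marked=A B C G
Mark D: refs=null, marked=A B C D G
Mark E: refs=E, marked=A B C D E G
Unmarked (collected): F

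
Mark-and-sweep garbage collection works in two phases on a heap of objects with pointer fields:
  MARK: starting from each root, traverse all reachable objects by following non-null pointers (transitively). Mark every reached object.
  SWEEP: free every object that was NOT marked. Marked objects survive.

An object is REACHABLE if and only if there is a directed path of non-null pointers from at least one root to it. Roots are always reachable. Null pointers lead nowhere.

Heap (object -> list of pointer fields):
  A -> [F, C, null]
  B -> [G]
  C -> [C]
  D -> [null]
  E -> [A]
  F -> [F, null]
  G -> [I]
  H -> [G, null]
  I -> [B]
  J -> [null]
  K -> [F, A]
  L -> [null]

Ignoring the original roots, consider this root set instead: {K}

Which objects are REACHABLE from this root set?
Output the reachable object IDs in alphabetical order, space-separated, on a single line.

Roots: K
Mark K: refs=F A, marked=K
Mark F: refs=F null, marked=F K
Mark A: refs=F C null, marked=A F K
Mark C: refs=C, marked=A C F K
Unmarked (collected): B D E G H I J L

Answer: A C F K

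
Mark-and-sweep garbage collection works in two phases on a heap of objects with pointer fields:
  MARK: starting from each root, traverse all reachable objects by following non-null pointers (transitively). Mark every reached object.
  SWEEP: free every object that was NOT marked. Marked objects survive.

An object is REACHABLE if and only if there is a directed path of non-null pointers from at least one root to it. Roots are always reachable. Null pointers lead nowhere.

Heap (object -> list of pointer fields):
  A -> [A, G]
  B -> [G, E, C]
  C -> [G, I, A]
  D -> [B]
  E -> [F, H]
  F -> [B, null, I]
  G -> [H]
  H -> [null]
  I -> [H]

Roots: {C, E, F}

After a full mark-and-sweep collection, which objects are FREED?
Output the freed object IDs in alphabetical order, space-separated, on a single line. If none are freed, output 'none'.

Roots: C E F
Mark C: refs=G I A, marked=C
Mark E: refs=F H, marked=C E
Mark F: refs=B null I, marked=C E F
Mark G: refs=H, marked=C E F G
Mark I: refs=H, marked=C E F G I
Mark A: refs=A G, marked=A C E F G I
Mark H: refs=null, marked=A C E F G H I
Mark B: refs=G E C, marked=A B C E F G H I
Unmarked (collected): D

Answer: D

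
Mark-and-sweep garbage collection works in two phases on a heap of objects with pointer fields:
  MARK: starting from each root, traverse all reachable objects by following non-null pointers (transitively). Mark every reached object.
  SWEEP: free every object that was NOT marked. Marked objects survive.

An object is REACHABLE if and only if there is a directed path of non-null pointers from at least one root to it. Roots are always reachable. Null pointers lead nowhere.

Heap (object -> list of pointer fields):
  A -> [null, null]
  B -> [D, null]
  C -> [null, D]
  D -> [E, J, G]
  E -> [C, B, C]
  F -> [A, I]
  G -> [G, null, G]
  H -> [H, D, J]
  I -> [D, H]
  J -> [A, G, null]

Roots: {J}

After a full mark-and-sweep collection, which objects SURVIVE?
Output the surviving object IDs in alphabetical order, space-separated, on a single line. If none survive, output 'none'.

Answer: A G J

Derivation:
Roots: J
Mark J: refs=A G null, marked=J
Mark A: refs=null null, marked=A J
Mark G: refs=G null G, marked=A G J
Unmarked (collected): B C D E F H I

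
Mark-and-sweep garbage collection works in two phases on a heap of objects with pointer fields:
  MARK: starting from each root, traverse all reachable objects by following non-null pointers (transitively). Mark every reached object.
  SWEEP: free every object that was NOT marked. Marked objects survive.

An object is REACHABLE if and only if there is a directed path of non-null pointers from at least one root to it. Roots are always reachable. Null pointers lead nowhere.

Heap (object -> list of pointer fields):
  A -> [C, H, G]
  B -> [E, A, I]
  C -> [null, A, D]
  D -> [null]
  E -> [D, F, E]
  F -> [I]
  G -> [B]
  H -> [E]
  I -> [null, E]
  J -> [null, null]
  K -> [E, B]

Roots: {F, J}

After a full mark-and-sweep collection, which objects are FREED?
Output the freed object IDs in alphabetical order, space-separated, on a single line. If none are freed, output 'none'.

Answer: A B C G H K

Derivation:
Roots: F J
Mark F: refs=I, marked=F
Mark J: refs=null null, marked=F J
Mark I: refs=null E, marked=F I J
Mark E: refs=D F E, marked=E F I J
Mark D: refs=null, marked=D E F I J
Unmarked (collected): A B C G H K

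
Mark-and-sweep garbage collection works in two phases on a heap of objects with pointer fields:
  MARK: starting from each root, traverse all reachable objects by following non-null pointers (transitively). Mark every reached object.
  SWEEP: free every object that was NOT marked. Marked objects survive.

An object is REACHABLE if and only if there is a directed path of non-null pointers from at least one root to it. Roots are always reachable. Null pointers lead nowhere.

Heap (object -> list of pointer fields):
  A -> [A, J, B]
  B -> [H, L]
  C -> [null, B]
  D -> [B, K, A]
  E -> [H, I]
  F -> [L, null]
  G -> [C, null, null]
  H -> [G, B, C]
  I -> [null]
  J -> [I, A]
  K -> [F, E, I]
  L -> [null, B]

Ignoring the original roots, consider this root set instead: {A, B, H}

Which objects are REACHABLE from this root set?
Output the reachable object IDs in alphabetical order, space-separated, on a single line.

Roots: A B H
Mark A: refs=A J B, marked=A
Mark B: refs=H L, marked=A B
Mark H: refs=G B C, marked=A B H
Mark J: refs=I A, marked=A B H J
Mark L: refs=null B, marked=A B H J L
Mark G: refs=C null null, marked=A B G H J L
Mark C: refs=null B, marked=A B C G H J L
Mark I: refs=null, marked=A B C G H I J L
Unmarked (collected): D E F K

Answer: A B C G H I J L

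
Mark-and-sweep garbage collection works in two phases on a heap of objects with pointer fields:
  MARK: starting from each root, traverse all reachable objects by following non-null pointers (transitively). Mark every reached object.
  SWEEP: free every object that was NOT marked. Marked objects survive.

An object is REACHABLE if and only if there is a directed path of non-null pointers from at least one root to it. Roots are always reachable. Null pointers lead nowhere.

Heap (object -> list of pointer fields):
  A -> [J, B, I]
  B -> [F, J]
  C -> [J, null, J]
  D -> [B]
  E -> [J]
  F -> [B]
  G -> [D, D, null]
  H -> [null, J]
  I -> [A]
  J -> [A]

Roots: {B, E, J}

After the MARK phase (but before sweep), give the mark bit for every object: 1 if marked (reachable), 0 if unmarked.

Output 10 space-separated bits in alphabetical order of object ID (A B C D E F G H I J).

Roots: B E J
Mark B: refs=F J, marked=B
Mark E: refs=J, marked=B E
Mark J: refs=A, marked=B E J
Mark F: refs=B, marked=B E F J
Mark A: refs=J B I, marked=A B E F J
Mark I: refs=A, marked=A B E F I J
Unmarked (collected): C D G H

Answer: 1 1 0 0 1 1 0 0 1 1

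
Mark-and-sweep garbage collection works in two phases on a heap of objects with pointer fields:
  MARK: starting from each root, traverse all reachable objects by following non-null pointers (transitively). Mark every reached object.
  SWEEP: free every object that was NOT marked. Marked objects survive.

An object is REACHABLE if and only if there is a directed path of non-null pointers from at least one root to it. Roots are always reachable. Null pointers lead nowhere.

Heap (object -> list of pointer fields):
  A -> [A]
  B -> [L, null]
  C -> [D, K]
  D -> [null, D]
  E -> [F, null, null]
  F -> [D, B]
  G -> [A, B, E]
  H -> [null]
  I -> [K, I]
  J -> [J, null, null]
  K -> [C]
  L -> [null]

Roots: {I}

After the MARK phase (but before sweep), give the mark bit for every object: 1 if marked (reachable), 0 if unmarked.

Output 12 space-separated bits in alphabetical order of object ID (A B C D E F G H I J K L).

Answer: 0 0 1 1 0 0 0 0 1 0 1 0

Derivation:
Roots: I
Mark I: refs=K I, marked=I
Mark K: refs=C, marked=I K
Mark C: refs=D K, marked=C I K
Mark D: refs=null D, marked=C D I K
Unmarked (collected): A B E F G H J L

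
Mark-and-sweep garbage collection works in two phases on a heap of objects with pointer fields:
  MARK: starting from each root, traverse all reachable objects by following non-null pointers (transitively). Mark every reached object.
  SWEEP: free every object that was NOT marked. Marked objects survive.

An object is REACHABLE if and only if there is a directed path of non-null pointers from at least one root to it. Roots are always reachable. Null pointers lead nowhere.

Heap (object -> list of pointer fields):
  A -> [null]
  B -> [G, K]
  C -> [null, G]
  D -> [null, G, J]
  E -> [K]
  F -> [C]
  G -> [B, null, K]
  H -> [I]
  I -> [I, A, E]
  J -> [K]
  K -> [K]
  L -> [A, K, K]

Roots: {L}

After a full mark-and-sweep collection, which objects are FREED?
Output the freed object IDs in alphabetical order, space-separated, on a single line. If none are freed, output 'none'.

Roots: L
Mark L: refs=A K K, marked=L
Mark A: refs=null, marked=A L
Mark K: refs=K, marked=A K L
Unmarked (collected): B C D E F G H I J

Answer: B C D E F G H I J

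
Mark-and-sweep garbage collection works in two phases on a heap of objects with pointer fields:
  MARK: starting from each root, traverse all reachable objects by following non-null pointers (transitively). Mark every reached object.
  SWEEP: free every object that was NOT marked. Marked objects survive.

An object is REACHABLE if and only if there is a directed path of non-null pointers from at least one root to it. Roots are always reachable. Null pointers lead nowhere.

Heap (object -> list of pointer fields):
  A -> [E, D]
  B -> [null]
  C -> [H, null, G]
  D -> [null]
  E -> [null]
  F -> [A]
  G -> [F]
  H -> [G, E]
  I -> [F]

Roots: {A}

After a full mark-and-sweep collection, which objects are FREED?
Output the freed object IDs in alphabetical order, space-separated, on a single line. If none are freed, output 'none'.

Roots: A
Mark A: refs=E D, marked=A
Mark E: refs=null, marked=A E
Mark D: refs=null, marked=A D E
Unmarked (collected): B C F G H I

Answer: B C F G H I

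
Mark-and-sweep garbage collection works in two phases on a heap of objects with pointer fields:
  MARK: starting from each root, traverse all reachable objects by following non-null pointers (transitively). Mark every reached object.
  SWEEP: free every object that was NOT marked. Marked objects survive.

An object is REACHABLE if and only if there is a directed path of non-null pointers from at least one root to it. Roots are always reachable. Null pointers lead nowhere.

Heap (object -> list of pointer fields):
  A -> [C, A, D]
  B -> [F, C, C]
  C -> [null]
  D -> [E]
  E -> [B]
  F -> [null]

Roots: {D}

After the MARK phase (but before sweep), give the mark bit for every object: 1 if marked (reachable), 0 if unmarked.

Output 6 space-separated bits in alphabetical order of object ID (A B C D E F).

Answer: 0 1 1 1 1 1

Derivation:
Roots: D
Mark D: refs=E, marked=D
Mark E: refs=B, marked=D E
Mark B: refs=F C C, marked=B D E
Mark F: refs=null, marked=B D E F
Mark C: refs=null, marked=B C D E F
Unmarked (collected): A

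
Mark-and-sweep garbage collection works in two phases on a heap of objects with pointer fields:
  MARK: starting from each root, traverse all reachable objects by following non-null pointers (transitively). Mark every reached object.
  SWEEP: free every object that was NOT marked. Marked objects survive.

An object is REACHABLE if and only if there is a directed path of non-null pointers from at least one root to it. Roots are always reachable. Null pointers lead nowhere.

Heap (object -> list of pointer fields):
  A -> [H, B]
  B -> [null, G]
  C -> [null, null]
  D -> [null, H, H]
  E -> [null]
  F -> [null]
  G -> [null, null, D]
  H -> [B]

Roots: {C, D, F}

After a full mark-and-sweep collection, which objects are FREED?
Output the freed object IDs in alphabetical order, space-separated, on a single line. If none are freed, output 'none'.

Roots: C D F
Mark C: refs=null null, marked=C
Mark D: refs=null H H, marked=C D
Mark F: refs=null, marked=C D F
Mark H: refs=B, marked=C D F H
Mark B: refs=null G, marked=B C D F H
Mark G: refs=null null D, marked=B C D F G H
Unmarked (collected): A E

Answer: A E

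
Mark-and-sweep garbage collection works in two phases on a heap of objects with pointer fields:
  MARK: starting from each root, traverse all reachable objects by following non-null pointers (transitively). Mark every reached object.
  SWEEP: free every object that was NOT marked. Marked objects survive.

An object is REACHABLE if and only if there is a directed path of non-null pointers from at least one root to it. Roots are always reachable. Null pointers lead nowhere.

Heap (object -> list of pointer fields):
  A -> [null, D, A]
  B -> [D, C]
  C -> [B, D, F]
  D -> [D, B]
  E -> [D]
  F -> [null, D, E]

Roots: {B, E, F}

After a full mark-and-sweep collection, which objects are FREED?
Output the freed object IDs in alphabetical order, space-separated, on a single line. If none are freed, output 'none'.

Answer: A

Derivation:
Roots: B E F
Mark B: refs=D C, marked=B
Mark E: refs=D, marked=B E
Mark F: refs=null D E, marked=B E F
Mark D: refs=D B, marked=B D E F
Mark C: refs=B D F, marked=B C D E F
Unmarked (collected): A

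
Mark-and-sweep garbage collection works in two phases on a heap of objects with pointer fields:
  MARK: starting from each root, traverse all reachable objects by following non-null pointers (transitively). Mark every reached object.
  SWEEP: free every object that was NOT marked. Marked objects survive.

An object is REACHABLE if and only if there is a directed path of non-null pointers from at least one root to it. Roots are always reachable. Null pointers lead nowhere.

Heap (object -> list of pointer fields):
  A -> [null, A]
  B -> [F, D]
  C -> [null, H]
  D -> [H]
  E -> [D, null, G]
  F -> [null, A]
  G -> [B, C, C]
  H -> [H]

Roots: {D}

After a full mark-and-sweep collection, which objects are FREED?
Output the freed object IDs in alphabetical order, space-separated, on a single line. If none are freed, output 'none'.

Roots: D
Mark D: refs=H, marked=D
Mark H: refs=H, marked=D H
Unmarked (collected): A B C E F G

Answer: A B C E F G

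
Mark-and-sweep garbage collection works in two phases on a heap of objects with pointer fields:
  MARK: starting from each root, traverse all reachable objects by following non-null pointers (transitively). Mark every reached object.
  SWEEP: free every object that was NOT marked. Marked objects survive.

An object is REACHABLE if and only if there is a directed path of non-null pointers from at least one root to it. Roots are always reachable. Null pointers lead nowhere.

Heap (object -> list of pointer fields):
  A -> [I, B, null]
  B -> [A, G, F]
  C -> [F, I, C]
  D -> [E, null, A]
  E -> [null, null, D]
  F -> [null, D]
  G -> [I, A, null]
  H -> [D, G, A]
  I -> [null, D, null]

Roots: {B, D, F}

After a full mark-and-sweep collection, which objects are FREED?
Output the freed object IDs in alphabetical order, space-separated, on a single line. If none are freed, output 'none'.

Roots: B D F
Mark B: refs=A G F, marked=B
Mark D: refs=E null A, marked=B D
Mark F: refs=null D, marked=B D F
Mark A: refs=I B null, marked=A B D F
Mark G: refs=I A null, marked=A B D F G
Mark E: refs=null null D, marked=A B D E F G
Mark I: refs=null D null, marked=A B D E F G I
Unmarked (collected): C H

Answer: C H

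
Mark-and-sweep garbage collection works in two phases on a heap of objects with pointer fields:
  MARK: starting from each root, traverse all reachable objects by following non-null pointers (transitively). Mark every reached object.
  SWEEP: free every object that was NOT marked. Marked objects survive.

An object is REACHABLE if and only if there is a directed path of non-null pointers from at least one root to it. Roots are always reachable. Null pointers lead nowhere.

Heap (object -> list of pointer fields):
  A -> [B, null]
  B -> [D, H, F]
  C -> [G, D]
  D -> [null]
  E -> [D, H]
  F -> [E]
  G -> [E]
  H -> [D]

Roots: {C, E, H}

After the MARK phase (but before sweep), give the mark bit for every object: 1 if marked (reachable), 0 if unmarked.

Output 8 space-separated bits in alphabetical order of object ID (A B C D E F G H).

Roots: C E H
Mark C: refs=G D, marked=C
Mark E: refs=D H, marked=C E
Mark H: refs=D, marked=C E H
Mark G: refs=E, marked=C E G H
Mark D: refs=null, marked=C D E G H
Unmarked (collected): A B F

Answer: 0 0 1 1 1 0 1 1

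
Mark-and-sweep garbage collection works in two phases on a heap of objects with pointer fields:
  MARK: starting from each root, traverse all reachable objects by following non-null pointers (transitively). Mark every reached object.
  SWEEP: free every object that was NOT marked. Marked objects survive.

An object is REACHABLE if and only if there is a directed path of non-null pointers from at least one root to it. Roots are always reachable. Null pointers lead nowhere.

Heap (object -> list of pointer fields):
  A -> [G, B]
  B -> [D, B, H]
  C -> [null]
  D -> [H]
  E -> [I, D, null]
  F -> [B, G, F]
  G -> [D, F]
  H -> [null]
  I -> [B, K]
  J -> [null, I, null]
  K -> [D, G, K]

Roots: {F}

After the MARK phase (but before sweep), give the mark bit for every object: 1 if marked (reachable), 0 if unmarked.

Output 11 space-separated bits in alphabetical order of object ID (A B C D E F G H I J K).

Answer: 0 1 0 1 0 1 1 1 0 0 0

Derivation:
Roots: F
Mark F: refs=B G F, marked=F
Mark B: refs=D B H, marked=B F
Mark G: refs=D F, marked=B F G
Mark D: refs=H, marked=B D F G
Mark H: refs=null, marked=B D F G H
Unmarked (collected): A C E I J K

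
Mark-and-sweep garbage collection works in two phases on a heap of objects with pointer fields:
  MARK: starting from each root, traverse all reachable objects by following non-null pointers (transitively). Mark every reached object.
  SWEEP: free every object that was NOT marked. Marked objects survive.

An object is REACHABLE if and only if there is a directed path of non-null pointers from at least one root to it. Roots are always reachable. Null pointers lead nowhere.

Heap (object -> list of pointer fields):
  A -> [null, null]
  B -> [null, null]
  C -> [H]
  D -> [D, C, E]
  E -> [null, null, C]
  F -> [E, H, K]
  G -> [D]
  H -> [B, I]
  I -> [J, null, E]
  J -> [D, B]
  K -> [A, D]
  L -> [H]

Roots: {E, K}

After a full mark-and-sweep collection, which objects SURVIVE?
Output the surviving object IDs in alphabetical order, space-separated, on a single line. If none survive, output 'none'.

Answer: A B C D E H I J K

Derivation:
Roots: E K
Mark E: refs=null null C, marked=E
Mark K: refs=A D, marked=E K
Mark C: refs=H, marked=C E K
Mark A: refs=null null, marked=A C E K
Mark D: refs=D C E, marked=A C D E K
Mark H: refs=B I, marked=A C D E H K
Mark B: refs=null null, marked=A B C D E H K
Mark I: refs=J null E, marked=A B C D E H I K
Mark J: refs=D B, marked=A B C D E H I J K
Unmarked (collected): F G L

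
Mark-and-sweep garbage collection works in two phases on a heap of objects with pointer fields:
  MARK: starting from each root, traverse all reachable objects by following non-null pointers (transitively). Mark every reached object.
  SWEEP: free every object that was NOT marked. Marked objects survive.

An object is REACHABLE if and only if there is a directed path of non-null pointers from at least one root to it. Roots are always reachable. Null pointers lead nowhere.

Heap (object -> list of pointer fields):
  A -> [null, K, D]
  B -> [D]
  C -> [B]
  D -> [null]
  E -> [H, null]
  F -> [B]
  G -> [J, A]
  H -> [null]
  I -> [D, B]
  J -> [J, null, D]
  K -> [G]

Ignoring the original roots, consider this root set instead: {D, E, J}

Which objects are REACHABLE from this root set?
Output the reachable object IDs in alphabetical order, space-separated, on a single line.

Roots: D E J
Mark D: refs=null, marked=D
Mark E: refs=H null, marked=D E
Mark J: refs=J null D, marked=D E J
Mark H: refs=null, marked=D E H J
Unmarked (collected): A B C F G I K

Answer: D E H J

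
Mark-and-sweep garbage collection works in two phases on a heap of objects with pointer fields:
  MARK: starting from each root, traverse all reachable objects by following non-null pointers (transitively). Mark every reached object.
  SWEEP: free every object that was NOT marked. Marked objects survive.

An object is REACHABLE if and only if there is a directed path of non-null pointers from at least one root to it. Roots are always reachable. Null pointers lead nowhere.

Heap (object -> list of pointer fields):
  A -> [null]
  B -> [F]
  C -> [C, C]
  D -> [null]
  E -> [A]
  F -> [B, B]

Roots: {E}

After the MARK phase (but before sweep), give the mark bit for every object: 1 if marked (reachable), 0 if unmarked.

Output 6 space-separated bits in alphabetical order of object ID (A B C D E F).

Answer: 1 0 0 0 1 0

Derivation:
Roots: E
Mark E: refs=A, marked=E
Mark A: refs=null, marked=A E
Unmarked (collected): B C D F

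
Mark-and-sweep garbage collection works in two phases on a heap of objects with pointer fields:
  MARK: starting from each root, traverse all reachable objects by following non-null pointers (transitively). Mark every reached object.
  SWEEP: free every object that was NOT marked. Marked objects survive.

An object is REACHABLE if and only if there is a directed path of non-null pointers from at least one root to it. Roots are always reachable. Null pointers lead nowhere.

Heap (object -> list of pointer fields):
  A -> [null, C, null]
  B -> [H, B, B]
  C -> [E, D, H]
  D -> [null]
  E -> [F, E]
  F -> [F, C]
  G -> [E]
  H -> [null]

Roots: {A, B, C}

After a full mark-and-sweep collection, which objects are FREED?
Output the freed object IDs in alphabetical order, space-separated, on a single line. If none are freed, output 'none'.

Roots: A B C
Mark A: refs=null C null, marked=A
Mark B: refs=H B B, marked=A B
Mark C: refs=E D H, marked=A B C
Mark H: refs=null, marked=A B C H
Mark E: refs=F E, marked=A B C E H
Mark D: refs=null, marked=A B C D E H
Mark F: refs=F C, marked=A B C D E F H
Unmarked (collected): G

Answer: G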